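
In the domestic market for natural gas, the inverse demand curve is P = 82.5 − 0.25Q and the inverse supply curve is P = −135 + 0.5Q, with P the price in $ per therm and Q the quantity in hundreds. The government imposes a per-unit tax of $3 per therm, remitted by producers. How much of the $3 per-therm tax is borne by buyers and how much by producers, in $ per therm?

Buyers bear $1 per therm; producers bear $2 per therm.

Rewrite in direct form: Qd = 330 − 4P and Qs = 2P + 270.
Before the tax: set 330 − 4P = 2P + 270 → P* = $10, Q* = 290.
With the tax collected from producers, supply shifts: Qs = 2(P − 3) + 270.
New equilibrium: buyers pay $11, producers receive $8, Q = 286. (Wedge: Pb − Ps = 3.)
Burden on buyers: $1; on producers: $2. (They sum to $3.)
The less price-elastic side of the market bears the larger share of a per-unit tax.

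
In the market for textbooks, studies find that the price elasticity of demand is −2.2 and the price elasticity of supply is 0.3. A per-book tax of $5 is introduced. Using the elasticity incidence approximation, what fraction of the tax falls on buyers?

Incidence ratio: buyers' share ≈ εs / (εs + |εd|) = 0.3 / (0.3 + 2.2) = 0.12.
Supply is the less elastic side, so buyers bear the smaller share.

Buyers' share ≈ 0.12.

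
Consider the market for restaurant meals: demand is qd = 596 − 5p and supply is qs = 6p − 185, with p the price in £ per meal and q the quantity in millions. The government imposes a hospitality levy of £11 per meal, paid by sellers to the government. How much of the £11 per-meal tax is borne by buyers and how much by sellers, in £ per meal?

Before the tax: set 596 − 5p = 6p − 185 → p* = £71, q* = 241.
With the tax collected from sellers, supply shifts: qs = 6(p − 11) − 185.
Solving gives q = 211 with buyers paying £77 and sellers receiving £66 (the £11 wedge).
Burden on buyers: £6; on sellers: £5. (They sum to £11.)

Buyers bear £6 per meal; sellers bear £5 per meal.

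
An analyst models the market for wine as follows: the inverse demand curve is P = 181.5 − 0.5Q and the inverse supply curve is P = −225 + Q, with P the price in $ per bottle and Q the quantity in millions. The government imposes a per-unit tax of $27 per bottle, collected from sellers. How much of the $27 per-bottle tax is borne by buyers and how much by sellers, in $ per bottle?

Buyers bear $9 per bottle; sellers bear $18 per bottle.

Rewrite in direct form: Qd = 363 − 2P and Qs = P + 225.
Without the tax, 363 − 2P = P + 225 gives 3P = 138, so P* = $46 and Q* = 271.
With the tax collected from sellers, supply shifts: Qs = (P − 27) + 225.
Solving gives Q = 253 with buyers paying $55 and sellers receiving $28 (the $27 wedge).
Burden on buyers: $9; on sellers: $18. (They sum to $27.)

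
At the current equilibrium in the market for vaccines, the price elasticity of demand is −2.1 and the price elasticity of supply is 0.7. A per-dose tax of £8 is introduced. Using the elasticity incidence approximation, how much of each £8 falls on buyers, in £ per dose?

Buyers bear ≈ £2 per dose.

Incidence ratio: buyers' share ≈ εs / (εs + |εd|) = 0.7 / (0.7 + 2.1) = 0.25.
So buyers bear ≈ 0.25 × £8 = £2; suppliers bear £6.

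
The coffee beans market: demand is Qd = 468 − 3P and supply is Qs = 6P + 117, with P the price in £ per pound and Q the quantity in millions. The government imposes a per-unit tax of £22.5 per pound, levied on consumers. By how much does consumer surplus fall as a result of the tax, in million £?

Consumer surplus falls by £4927.5 million.

Before the tax: set 468 − 3P = 6P + 117 → P* = £39, Q* = 351.
With the tax collected from consumers, demand (in seller-price terms) shifts: Qd = 468 − 3(P + 22.5).
New equilibrium: consumers pay £54, suppliers receive £31.5, Q = 306. (Wedge: Pb − Ps = 22.5.)
ΔCS is the trapezoid between Q = 306 and Q = 351 of height £15: ½ · (351 + 306) · 15 = £4927.5.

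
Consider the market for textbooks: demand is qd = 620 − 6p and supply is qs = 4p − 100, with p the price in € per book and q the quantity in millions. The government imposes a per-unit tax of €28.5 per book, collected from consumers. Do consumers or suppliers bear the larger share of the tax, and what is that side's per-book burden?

Suppliers bear the larger share: €17.1 per book.

Before the tax: set 620 − 6p = 4p − 100 → p* = €72, q* = 188.
With the tax collected from consumers, demand (in seller-price terms) shifts: qd = 620 − 6(p + 28.5).
Solving gives q = 119.6 with consumers paying €83.4 and suppliers receiving €54.9 (the €28.5 wedge).
Per-book burden: consumers €11.4, suppliers €17.1.
Suppliers take the larger share because supply is less price-elastic here (demand slope 6 vs supply slope 4).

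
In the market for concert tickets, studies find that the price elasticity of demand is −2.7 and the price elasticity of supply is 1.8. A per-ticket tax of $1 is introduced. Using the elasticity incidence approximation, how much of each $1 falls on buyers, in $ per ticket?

Buyers bear ≈ $0.4 per ticket.

Incidence ratio: buyers' share ≈ εs / (εs + |εd|) = 1.8 / (1.8 + 2.7) = 0.4.
So buyers bear ≈ 0.4 × $1 = $0.4; sellers bear $0.6.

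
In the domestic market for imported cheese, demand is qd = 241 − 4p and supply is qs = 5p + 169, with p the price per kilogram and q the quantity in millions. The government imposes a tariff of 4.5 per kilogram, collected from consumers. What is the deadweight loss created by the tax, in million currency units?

Before the tax: set 241 − 4p = 5p + 169 → p* = 8, q* = 209.
With the tax collected from consumers, demand (in seller-price terms) shifts: qd = 241 − 4(p + 4.5).
New equilibrium: consumers pay 10.5, producers receive 6, q = 199. (Wedge: pb − ps = 4.5.)
Quantity falls by |ΔQ| = |209 − 199| = 10.
DWL = ½ · t · |ΔQ| = ½ · 4.5 · 10 = 22.5.

Deadweight loss = 22.5 million.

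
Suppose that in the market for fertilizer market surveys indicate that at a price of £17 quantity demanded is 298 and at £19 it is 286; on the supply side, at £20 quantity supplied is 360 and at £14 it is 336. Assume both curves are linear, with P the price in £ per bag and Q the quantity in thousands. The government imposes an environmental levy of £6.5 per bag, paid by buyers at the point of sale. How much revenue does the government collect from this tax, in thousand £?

Demand slope: (286 − 298)/(19 − 17) = -6, so Qd = 400 − 6P.
Supply slope: (336 − 360)/(14 − 20) = 4, so Qs = 4P + 280.
Without the tax, 400 − 6P = 4P + 280 gives 10P = 120, so P* = £12 and Q* = 328.
With the tax collected from buyers, demand (in seller-price terms) shifts: Qd = 400 − 6(P + 6.5).
Solving gives Q = 312.4 with buyers paying £14.6 and suppliers receiving £8.1 (the £6.5 wedge).
Revenue = t · Q = 6.5 · 312.4 = £2030.6.

Tax revenue = £2030.6 thousand.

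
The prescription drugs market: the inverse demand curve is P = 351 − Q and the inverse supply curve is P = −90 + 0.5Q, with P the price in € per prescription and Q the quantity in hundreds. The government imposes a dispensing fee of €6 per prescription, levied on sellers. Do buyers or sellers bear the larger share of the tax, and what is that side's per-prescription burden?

Rewrite in direct form: Qd = 351 − P and Qs = 2P + 180.
Before the tax: set 351 − P = 2P + 180 → P* = €57, Q* = 294.
With the tax collected from sellers, supply shifts: Qs = 2(P − 6) + 180.
New equilibrium: buyers pay €61, sellers receive €55, Q = 290. (Wedge: Pb − Ps = 6.)
Per-prescription burden: buyers €4, sellers €2.
Buyers take the larger share because demand is less price-elastic here (demand slope 1 vs supply slope 2).
The less price-elastic side of the market bears the larger share of a per-unit tax.

Buyers bear the larger share: €4 per prescription.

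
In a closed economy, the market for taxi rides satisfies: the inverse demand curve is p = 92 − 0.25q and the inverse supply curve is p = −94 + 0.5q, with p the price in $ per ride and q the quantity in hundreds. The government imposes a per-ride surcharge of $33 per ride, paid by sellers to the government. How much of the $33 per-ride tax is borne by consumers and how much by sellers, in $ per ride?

Consumers bear $11 per ride; sellers bear $22 per ride.

Inverting to q(p) form: qd = 368 − 4p; qs = 2p + 188.
Before the tax: set 368 − 4p = 2p + 188 → p* = $30, q* = 248.
With the tax collected from sellers, supply shifts: qs = 2(p − 33) + 188.
Solving gives q = 204 with consumers paying $41 and sellers receiving $8 (the $33 wedge).
Burden on consumers: $11; on sellers: $22. (They sum to $33.)
The less price-elastic side of the market bears the larger share of a per-unit tax.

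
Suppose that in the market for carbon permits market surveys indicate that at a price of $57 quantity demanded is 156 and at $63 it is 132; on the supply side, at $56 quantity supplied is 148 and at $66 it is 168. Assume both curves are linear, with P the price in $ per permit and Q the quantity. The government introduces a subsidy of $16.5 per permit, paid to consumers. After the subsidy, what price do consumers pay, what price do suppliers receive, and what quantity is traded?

Consumers pay $52.5; suppliers receive $69; quantity = 174.

Demand slope: (132 − 156)/(63 − 57) = -4, so Qd = 384 − 4P.
Supply slope: (168 − 148)/(66 − 56) = 2, so Qs = 2P + 36.
Without the subsidy, 384 − 4P = 2P + 36 gives 6P = 348, so P* = $58 and Q* = 152.
With a per-unit subsidy paid to consumers, each effectively pays P − 16.5, so demand becomes Qd = 384 − 4(P − 16.5).
New equilibrium: consumers pay $52.5, suppliers receive $69, Q = 174. (Wedge: Pb − Ps = −16.5.)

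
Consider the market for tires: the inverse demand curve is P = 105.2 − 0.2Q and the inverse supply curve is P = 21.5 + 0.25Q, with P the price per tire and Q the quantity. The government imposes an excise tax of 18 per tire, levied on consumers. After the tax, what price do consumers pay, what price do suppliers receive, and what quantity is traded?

Inverting to Q(P) form: Qd = 526 − 5P; Qs = 4P − 86.
Without the tax, 526 − 5P = 4P − 86 gives 9P = 612, so P* = 68 and Q* = 186.
With the tax collected from consumers, demand (in seller-price terms) shifts: Qd = 526 − 5(P + 18).
Solving gives Q = 146 with consumers paying 76 and suppliers receiving 58 (the 18 wedge).
The less price-elastic side of the market bears the larger share of a per-unit tax.

Consumers pay 76; suppliers receive 58; quantity = 146.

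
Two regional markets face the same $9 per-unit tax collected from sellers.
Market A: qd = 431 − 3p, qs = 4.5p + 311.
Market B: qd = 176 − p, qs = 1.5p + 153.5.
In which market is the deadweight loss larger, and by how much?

Market A: pre-tax p* = $16, q* = 383; post-tax q = 366.8; deadweight loss = $72.9.
Market B: pre-tax p* = $9, q* = 167; post-tax q = 161.6; deadweight loss = $24.3.
Difference: $72.9 vs $24.3 → market A is larger by $48.6.

Market A, by $48.6.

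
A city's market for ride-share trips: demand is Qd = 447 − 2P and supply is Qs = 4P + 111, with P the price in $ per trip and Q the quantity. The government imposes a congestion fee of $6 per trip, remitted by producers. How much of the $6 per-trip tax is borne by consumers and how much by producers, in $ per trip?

Before the tax: set 447 − 2P = 4P + 111 → P* = $56, Q* = 335.
With the tax collected from producers, supply shifts: Qs = 4(P − 6) + 111.
New equilibrium: consumers pay $60, producers receive $54, Q = 327. (Wedge: Pb − Ps = 6.)
Burden on consumers: $4; on producers: $2. (They sum to $6.)
The less price-elastic side of the market bears the larger share of a per-unit tax.

Consumers bear $4 per trip; producers bear $2 per trip.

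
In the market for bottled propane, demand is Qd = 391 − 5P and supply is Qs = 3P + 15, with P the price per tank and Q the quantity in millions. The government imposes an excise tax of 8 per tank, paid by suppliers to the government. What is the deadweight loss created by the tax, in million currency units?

Deadweight loss = 60 million.

Before the tax: set 391 − 5P = 3P + 15 → P* = 47, Q* = 156.
With the tax collected from suppliers, supply shifts: Qs = 3(P − 8) + 15.
Solving gives Q = 141 with consumers paying 50 and suppliers receiving 42 (the 8 wedge).
Quantity falls by |ΔQ| = |156 − 141| = 15.
DWL = ½ · t · |ΔQ| = ½ · 8 · 15 = 60.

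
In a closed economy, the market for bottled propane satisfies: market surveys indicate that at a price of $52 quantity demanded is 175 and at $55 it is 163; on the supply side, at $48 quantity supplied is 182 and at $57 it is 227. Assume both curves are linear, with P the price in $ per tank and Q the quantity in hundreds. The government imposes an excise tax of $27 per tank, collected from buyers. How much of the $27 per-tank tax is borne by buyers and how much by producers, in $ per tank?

Demand slope: (163 − 175)/(55 − 52) = -4, so Qd = 383 − 4P.
Supply slope: (227 − 182)/(57 − 48) = 5, so Qs = 5P − 58.
Without the tax, 383 − 4P = 5P − 58 gives 9P = 441, so P* = $49 and Q* = 187.
With the tax collected from buyers, demand (in seller-price terms) shifts: Qd = 383 − 4(P + 27).
Solving gives Q = 127 with buyers paying $64 and producers receiving $37 (the $27 wedge).
Burden on buyers: $15; on producers: $12. (They sum to $27.)
The less price-elastic side of the market bears the larger share of a per-unit tax.

Buyers bear $15 per tank; producers bear $12 per tank.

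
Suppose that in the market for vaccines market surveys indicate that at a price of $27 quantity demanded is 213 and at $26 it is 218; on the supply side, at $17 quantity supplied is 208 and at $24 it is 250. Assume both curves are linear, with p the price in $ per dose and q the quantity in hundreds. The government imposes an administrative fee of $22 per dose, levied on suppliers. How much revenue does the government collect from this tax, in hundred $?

Demand slope: (218 − 213)/(26 − 27) = -5, so qd = 348 − 5p.
Supply slope: (250 − 208)/(24 − 17) = 6, so qs = 6p + 106.
Without the tax, 348 − 5p = 6p + 106 gives 11p = 242, so p* = $22 and q* = 238.
With the tax collected from suppliers, supply shifts: qs = 6(p − 22) + 106.
New equilibrium: buyers pay $34, suppliers receive $12, q = 178. (Wedge: pb − ps = 22.)
Revenue = t · Q = 22 · 178 = $3916.

Tax revenue = $3916 hundred.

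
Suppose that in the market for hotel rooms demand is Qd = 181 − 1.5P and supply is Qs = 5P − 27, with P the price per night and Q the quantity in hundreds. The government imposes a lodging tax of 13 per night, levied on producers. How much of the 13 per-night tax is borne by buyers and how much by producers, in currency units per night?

Buyers bear 10 per night; producers bear 3 per night.

Without the tax, 181 − 1.5P = 5P − 27 gives 6.5P = 208, so P* = 32 and Q* = 133.
With the tax collected from producers, supply shifts: Qs = 5(P − 13) − 27.
Solving gives Q = 118 with buyers paying 42 and producers receiving 29 (the 13 wedge).
Burden on buyers: 10; on producers: 3. (They sum to 13.)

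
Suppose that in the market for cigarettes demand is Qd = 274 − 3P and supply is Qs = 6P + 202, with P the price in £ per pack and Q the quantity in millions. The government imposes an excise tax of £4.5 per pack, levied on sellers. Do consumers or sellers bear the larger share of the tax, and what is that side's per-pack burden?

Consumers bear the larger share: £3 per pack.

Before the tax: set 274 − 3P = 6P + 202 → P* = £8, Q* = 250.
With the tax collected from sellers, supply shifts: Qs = 6(P − 4.5) + 202.
New equilibrium: consumers pay £11, sellers receive £6.5, Q = 241. (Wedge: Pb − Ps = 4.5.)
Per-pack burden: consumers £3, sellers £1.5.
Consumers take the larger share because demand is less price-elastic here (demand slope 3 vs supply slope 6).
The less price-elastic side of the market bears the larger share of a per-unit tax.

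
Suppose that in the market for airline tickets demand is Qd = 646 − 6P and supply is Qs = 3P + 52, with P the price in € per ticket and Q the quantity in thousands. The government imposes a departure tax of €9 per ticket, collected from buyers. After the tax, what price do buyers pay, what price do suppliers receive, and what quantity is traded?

Before the tax: set 646 − 6P = 3P + 52 → P* = €66, Q* = 250.
With the tax collected from buyers, demand (in seller-price terms) shifts: Qd = 646 − 6(P + 9).
Solving gives Q = 232 with buyers paying €69 and suppliers receiving €60 (the €9 wedge).
The less price-elastic side of the market bears the larger share of a per-unit tax.

Buyers pay €69; suppliers receive €60; quantity = 232.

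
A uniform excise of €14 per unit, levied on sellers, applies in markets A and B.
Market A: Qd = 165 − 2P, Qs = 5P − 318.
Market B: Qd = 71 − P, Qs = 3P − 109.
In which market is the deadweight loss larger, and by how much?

Market A, by €66.5.

Market A: pre-tax P* = €69, Q* = 27; post-tax Q = 7; deadweight loss = €140.
Market B: pre-tax P* = €45, Q* = 26; post-tax Q = 15.5; deadweight loss = €73.5.
Difference: €140 vs €73.5 → market A is larger by €66.5.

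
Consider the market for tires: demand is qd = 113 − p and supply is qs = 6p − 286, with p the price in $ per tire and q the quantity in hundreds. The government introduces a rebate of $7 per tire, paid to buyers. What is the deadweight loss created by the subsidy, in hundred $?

Before the subsidy: set 113 − p = 6p − 286 → p* = $57, q* = 56.
With a per-unit subsidy paid to buyers, each effectively pays p − 7, so demand becomes qd = 113 − (p − 7).
Solving gives q = 62 with buyers paying $51 and sellers receiving $58 (the $7 wedge).
Quantity rises by |ΔQ| = |56 − 62| = 6.
DWL = ½ · t · |ΔQ| = ½ · 7 · 6 = $21.

Deadweight loss = $21 hundred.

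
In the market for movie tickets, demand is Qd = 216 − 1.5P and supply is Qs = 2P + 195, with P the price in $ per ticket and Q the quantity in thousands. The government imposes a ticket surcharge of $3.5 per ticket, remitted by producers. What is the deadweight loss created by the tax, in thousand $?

Deadweight loss = $5.25 thousand.

Before the tax: set 216 − 1.5P = 2P + 195 → P* = $6, Q* = 207.
With the tax collected from producers, supply shifts: Qs = 2(P − 3.5) + 195.
Solving gives Q = 204 with consumers paying $8 and producers receiving $4.5 (the $3.5 wedge).
Quantity falls by |ΔQ| = |207 − 204| = 3.
DWL = ½ · t · |ΔQ| = ½ · 3.5 · 3 = $5.25.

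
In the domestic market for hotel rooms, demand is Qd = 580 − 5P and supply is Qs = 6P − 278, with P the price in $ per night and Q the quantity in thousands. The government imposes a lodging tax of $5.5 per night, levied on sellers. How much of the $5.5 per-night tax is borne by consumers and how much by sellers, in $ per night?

Consumers bear $3 per night; sellers bear $2.5 per night.

Without the tax, 580 − 5P = 6P − 278 gives 11P = 858, so P* = $78 and Q* = 190.
With the tax collected from sellers, supply shifts: Qs = 6(P − 5.5) − 278.
New equilibrium: consumers pay $81, sellers receive $75.5, Q = 175. (Wedge: Pb − Ps = 5.5.)
Burden on consumers: $3; on sellers: $2.5. (They sum to $5.5.)
The less price-elastic side of the market bears the larger share of a per-unit tax.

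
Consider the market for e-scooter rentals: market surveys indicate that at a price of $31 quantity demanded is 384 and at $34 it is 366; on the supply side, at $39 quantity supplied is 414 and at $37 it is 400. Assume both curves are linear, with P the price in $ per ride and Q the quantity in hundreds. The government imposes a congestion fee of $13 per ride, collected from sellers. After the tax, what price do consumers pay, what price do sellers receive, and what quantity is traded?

Demand slope: (366 − 384)/(34 − 31) = -6, so Qd = 570 − 6P.
Supply slope: (400 − 414)/(37 − 39) = 7, so Qs = 7P + 141.
Before the tax: set 570 − 6P = 7P + 141 → P* = $33, Q* = 372.
With the tax collected from sellers, supply shifts: Qs = 7(P − 13) + 141.
New equilibrium: consumers pay $40, sellers receive $27, Q = 330. (Wedge: Pb − Ps = 13.)

Consumers pay $40; sellers receive $27; quantity = 330.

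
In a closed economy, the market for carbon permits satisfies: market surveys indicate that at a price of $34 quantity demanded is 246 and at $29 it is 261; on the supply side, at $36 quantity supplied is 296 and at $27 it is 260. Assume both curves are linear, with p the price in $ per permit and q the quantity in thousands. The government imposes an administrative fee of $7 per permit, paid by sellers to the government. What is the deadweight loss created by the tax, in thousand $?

Demand slope: (261 − 246)/(29 − 34) = -3, so qd = 348 − 3p.
Supply slope: (260 − 296)/(27 − 36) = 4, so qs = 4p + 152.
Before the tax: set 348 − 3p = 4p + 152 → p* = $28, q* = 264.
With the tax collected from sellers, supply shifts: qs = 4(p − 7) + 152.
New equilibrium: buyers pay $32, sellers receive $25, q = 252. (Wedge: pb − ps = 7.)
Quantity falls by |ΔQ| = |264 − 252| = 12.
DWL = ½ · t · |ΔQ| = ½ · 7 · 12 = $42.

Deadweight loss = $42 thousand.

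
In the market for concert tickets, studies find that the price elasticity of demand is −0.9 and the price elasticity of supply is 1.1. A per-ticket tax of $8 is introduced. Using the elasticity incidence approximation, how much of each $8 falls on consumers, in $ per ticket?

Consumers bear ≈ $4.4 per ticket.

Incidence ratio: consumers' share ≈ εs / (εs + |εd|) = 1.1 / (1.1 + 0.9) = 0.55.
So consumers bear ≈ 0.55 × $8 = $4.4; sellers bear $3.6.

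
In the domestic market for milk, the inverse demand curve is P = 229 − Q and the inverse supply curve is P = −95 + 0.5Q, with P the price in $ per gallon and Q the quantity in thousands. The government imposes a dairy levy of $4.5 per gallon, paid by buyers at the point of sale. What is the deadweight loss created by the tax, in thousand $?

Rewrite in direct form: Qd = 229 − P and Qs = 2P + 190.
Before the tax: set 229 − P = 2P + 190 → P* = $13, Q* = 216.
With the tax collected from buyers, demand (in seller-price terms) shifts: Qd = 229 − (P + 4.5).
New equilibrium: buyers pay $16, suppliers receive $11.5, Q = 213. (Wedge: Pb − Ps = 4.5.)
Quantity falls by |ΔQ| = |216 − 213| = 3.
DWL = ½ · t · |ΔQ| = ½ · 4.5 · 3 = $6.75.

Deadweight loss = $6.75 thousand.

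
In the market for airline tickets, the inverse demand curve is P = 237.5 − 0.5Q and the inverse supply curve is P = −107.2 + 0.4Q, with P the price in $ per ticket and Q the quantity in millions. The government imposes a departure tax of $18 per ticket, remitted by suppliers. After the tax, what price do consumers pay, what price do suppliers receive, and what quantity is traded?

Rewrite in direct form: Qd = 475 − 2P and Qs = 2.5P + 268.
Without the tax, 475 − 2P = 2.5P + 268 gives 4.5P = 207, so P* = $46 and Q* = 383.
With the tax collected from suppliers, supply shifts: Qs = 2.5(P − 18) + 268.
Solving gives Q = 363 with consumers paying $56 and suppliers receiving $38 (the $18 wedge).
The less price-elastic side of the market bears the larger share of a per-unit tax.

Consumers pay $56; suppliers receive $38; quantity = 363.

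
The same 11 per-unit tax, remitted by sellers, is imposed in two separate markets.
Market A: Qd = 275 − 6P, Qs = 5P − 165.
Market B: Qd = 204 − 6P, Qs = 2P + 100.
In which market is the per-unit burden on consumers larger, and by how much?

Market A, by 2.25.

Market A: pre-tax P* = 40, Q* = 35; post-tax Q = 5; per-unit burden on consumers = 5.
Market B: pre-tax P* = 13, Q* = 126; post-tax Q = 109.5; per-unit burden on consumers = 2.75.
Difference: 5 vs 2.75 → market A is larger by 2.25.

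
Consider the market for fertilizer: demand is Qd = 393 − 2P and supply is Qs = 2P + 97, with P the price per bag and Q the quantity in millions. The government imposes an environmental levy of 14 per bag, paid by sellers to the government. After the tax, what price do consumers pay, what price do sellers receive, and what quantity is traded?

Consumers pay 81; sellers receive 67; quantity = 231.

Without the tax, 393 − 2P = 2P + 97 gives 4P = 296, so P* = 74 and Q* = 245.
With the tax collected from sellers, supply shifts: Qs = 2(P − 14) + 97.
Solving gives Q = 231 with consumers paying 81 and sellers receiving 67 (the 14 wedge).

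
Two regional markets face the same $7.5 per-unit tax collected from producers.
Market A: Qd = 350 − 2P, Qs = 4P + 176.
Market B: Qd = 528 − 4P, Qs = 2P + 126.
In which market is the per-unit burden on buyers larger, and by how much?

Market A: pre-tax P* = $29, Q* = 292; post-tax Q = 282; per-unit burden on buyers = $5.
Market B: pre-tax P* = $67, Q* = 260; post-tax Q = 250; per-unit burden on buyers = $2.5.
Difference: $5 vs $2.5 → market A is larger by $2.5.

Market A, by $2.5.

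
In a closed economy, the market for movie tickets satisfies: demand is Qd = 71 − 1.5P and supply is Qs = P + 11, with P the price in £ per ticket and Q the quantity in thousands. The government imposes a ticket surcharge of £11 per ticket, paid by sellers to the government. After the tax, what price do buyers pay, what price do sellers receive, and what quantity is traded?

Buyers pay £28.4; sellers receive £17.4; quantity = 28.4.

Without the tax, 71 − 1.5P = P + 11 gives 2.5P = 60, so P* = £24 and Q* = 35.
With the tax collected from sellers, supply shifts: Qs = (P − 11) + 11.
New equilibrium: buyers pay £28.4, sellers receive £17.4, Q = 28.4. (Wedge: Pb − Ps = 11.)
The less price-elastic side of the market bears the larger share of a per-unit tax.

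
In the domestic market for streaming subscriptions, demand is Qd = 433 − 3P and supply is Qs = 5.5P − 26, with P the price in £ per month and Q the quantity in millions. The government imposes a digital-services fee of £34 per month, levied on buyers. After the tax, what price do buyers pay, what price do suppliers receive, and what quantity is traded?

Before the tax: set 433 − 3P = 5.5P − 26 → P* = £54, Q* = 271.
With the tax collected from buyers, demand (in seller-price terms) shifts: Qd = 433 − 3(P + 34).
New equilibrium: buyers pay £76, suppliers receive £42, Q = 205. (Wedge: Pb − Ps = 34.)
The less price-elastic side of the market bears the larger share of a per-unit tax.

Buyers pay £76; suppliers receive £42; quantity = 205.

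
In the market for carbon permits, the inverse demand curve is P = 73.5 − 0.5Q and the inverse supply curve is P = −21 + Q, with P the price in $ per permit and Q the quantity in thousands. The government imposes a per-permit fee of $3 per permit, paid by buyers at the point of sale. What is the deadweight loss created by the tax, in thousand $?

Deadweight loss = $3 thousand.

Inverting to Q(P) form: Qd = 147 − 2P; Qs = P + 21.
Before the tax: set 147 − 2P = P + 21 → P* = $42, Q* = 63.
With the tax collected from buyers, demand (in seller-price terms) shifts: Qd = 147 − 2(P + 3).
Solving gives Q = 61 with buyers paying $43 and sellers receiving $40 (the $3 wedge).
Quantity falls by |ΔQ| = |63 − 61| = 2.
DWL = ½ · t · |ΔQ| = ½ · 3 · 2 = $3.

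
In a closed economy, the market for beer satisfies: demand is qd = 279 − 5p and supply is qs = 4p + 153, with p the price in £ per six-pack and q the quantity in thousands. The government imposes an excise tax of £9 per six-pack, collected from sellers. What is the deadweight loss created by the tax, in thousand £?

Deadweight loss = £90 thousand.

Without the tax, 279 − 5p = 4p + 153 gives 9p = 126, so p* = £14 and q* = 209.
With the tax collected from sellers, supply shifts: qs = 4(p − 9) + 153.
New equilibrium: consumers pay £18, sellers receive £9, q = 189. (Wedge: pb − ps = 9.)
Quantity falls by |ΔQ| = |209 − 189| = 20.
DWL = ½ · t · |ΔQ| = ½ · 9 · 20 = £90.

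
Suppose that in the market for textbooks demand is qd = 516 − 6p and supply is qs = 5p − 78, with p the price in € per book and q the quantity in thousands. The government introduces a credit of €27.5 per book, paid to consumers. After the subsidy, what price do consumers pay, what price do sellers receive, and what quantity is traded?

Before the subsidy: set 516 − 6p = 5p − 78 → p* = €54, q* = 192.
With a per-unit subsidy paid to consumers, each effectively pays p − 27.5, so demand becomes qd = 516 − 6(p − 27.5).
Solving gives q = 267 with consumers paying €41.5 and sellers receiving €69 (the €27.5 wedge).

Consumers pay €41.5; sellers receive €69; quantity = 267.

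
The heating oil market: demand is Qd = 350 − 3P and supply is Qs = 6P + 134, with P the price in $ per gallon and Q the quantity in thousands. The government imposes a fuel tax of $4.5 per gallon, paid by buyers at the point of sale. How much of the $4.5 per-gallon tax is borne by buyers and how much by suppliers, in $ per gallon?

Buyers bear $3 per gallon; suppliers bear $1.5 per gallon.

Before the tax: set 350 − 3P = 6P + 134 → P* = $24, Q* = 278.
With the tax collected from buyers, demand (in seller-price terms) shifts: Qd = 350 − 3(P + 4.5).
Solving gives Q = 269 with buyers paying $27 and suppliers receiving $22.5 (the $4.5 wedge).
Burden on buyers: $3; on suppliers: $1.5. (They sum to $4.5.)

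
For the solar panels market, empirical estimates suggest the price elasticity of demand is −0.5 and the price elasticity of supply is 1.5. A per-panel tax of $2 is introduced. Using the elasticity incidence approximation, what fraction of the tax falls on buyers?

Incidence ratio: buyers' share ≈ εs / (εs + |εd|) = 1.5 / (1.5 + 0.5) = 0.75.
Supply is the more elastic side, so buyers bear the larger share.

Buyers' share ≈ 0.75.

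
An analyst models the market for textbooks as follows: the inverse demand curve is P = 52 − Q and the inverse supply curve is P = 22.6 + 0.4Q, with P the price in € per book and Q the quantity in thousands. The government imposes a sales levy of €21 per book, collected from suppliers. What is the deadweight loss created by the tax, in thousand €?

Inverting to Q(P) form: Qd = 52 − P; Qs = 2.5P − 56.5.
Before the tax: set 52 − P = 2.5P − 56.5 → P* = €31, Q* = 21.
With the tax collected from suppliers, supply shifts: Qs = 2.5(P − 21) − 56.5.
Solving gives Q = 6 with buyers paying €46 and suppliers receiving €25 (the €21 wedge).
Quantity falls by |ΔQ| = |21 − 6| = 15.
DWL = ½ · t · |ΔQ| = ½ · 21 · 15 = €157.5.

Deadweight loss = €157.5 thousand.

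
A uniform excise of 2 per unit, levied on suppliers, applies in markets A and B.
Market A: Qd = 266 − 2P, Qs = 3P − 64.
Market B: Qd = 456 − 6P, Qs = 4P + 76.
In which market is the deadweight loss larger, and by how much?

Market A: pre-tax P* = 66, Q* = 134; post-tax Q = 131.6; deadweight loss = 2.4.
Market B: pre-tax P* = 38, Q* = 228; post-tax Q = 223.2; deadweight loss = 4.8.
Difference: 2.4 vs 4.8 → market B is larger by 2.4.

Market B, by 2.4.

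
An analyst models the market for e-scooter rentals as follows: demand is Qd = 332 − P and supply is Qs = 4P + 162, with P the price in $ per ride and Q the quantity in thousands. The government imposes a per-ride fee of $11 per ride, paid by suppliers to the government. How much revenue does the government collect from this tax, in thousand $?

Tax revenue = $3181.2 thousand.

Before the tax: set 332 − P = 4P + 162 → P* = $34, Q* = 298.
With the tax collected from suppliers, supply shifts: Qs = 4(P − 11) + 162.
Solving gives Q = 289.2 with buyers paying $42.8 and suppliers receiving $31.8 (the $11 wedge).
Revenue = t · Q = 11 · 289.2 = $3181.2.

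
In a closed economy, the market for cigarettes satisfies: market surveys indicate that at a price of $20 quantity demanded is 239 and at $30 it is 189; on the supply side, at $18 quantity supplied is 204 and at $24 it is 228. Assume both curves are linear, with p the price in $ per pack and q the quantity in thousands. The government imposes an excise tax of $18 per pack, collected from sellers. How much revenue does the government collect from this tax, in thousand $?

Demand slope: (189 − 239)/(30 − 20) = -5, so qd = 339 − 5p.
Supply slope: (228 − 204)/(24 − 18) = 4, so qs = 4p + 132.
Without the tax, 339 − 5p = 4p + 132 gives 9p = 207, so p* = $23 and q* = 224.
With the tax collected from sellers, supply shifts: qs = 4(p − 18) + 132.
New equilibrium: consumers pay $31, sellers receive $13, q = 184. (Wedge: pb − ps = 18.)
Revenue = t · Q = 18 · 184 = $3312.

Tax revenue = $3312 thousand.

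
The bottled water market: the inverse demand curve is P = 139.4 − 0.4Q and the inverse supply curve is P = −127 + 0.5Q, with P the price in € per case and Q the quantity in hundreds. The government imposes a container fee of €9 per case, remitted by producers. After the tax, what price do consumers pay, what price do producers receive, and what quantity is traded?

Rewrite in direct form: Qd = 348.5 − 2.5P and Qs = 2P + 254.
Without the tax, 348.5 − 2.5P = 2P + 254 gives 4.5P = 94.5, so P* = €21 and Q* = 296.
With the tax collected from producers, supply shifts: Qs = 2(P − 9) + 254.
New equilibrium: consumers pay €25, producers receive €16, Q = 286. (Wedge: Pb − Ps = 9.)

Consumers pay €25; producers receive €16; quantity = 286.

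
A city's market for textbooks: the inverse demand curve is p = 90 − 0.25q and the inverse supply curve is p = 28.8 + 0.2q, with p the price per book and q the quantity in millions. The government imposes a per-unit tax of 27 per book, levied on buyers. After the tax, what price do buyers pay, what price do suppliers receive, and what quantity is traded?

Rewrite in direct form: qd = 360 − 4p and qs = 5p − 144.
Without the tax, 360 − 4p = 5p − 144 gives 9p = 504, so p* = 56 and q* = 136.
With the tax collected from buyers, demand (in seller-price terms) shifts: qd = 360 − 4(p + 27).
Solving gives q = 76 with buyers paying 71 and suppliers receiving 44 (the 27 wedge).

Buyers pay 71; suppliers receive 44; quantity = 76.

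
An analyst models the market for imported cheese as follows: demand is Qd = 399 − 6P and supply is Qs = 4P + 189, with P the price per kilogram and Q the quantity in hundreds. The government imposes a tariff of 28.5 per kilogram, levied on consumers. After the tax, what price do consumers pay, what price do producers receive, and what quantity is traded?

Before the tax: set 399 − 6P = 4P + 189 → P* = 21, Q* = 273.
With the tax collected from consumers, demand (in seller-price terms) shifts: Qd = 399 − 6(P + 28.5).
Solving gives Q = 204.6 with consumers paying 32.4 and producers receiving 3.9 (the 28.5 wedge).
The less price-elastic side of the market bears the larger share of a per-unit tax.

Consumers pay 32.4; producers receive 3.9; quantity = 204.6.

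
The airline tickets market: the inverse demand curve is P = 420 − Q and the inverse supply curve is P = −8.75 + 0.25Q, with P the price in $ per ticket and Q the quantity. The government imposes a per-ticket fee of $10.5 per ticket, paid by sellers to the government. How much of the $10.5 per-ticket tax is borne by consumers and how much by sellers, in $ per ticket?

Consumers bear $8.4 per ticket; sellers bear $2.1 per ticket.

Rewrite in direct form: Qd = 420 − P and Qs = 4P + 35.
Before the tax: set 420 − P = 4P + 35 → P* = $77, Q* = 343.
With the tax collected from sellers, supply shifts: Qs = 4(P − 10.5) + 35.
Solving gives Q = 334.6 with consumers paying $85.4 and sellers receiving $74.9 (the $10.5 wedge).
Burden on consumers: $8.4; on sellers: $2.1. (They sum to $10.5.)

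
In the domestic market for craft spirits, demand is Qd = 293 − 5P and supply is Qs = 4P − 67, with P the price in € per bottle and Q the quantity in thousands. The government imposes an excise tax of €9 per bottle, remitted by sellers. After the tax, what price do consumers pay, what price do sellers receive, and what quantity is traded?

Before the tax: set 293 − 5P = 4P − 67 → P* = €40, Q* = 93.
With the tax collected from sellers, supply shifts: Qs = 4(P − 9) − 67.
New equilibrium: consumers pay €44, sellers receive €35, Q = 73. (Wedge: Pb − Ps = 9.)
The less price-elastic side of the market bears the larger share of a per-unit tax.

Consumers pay €44; sellers receive €35; quantity = 73.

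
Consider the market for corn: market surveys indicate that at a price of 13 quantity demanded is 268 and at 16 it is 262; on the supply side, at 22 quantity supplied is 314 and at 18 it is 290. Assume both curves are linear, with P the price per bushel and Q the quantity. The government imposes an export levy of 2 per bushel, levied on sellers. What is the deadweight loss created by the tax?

Demand slope: (262 − 268)/(16 − 13) = -2, so Qd = 294 − 2P.
Supply slope: (290 − 314)/(18 − 22) = 6, so Qs = 6P + 182.
Before the tax: set 294 − 2P = 6P + 182 → P* = 14, Q* = 266.
With the tax collected from sellers, supply shifts: Qs = 6(P − 2) + 182.
New equilibrium: consumers pay 15.5, sellers receive 13.5, Q = 263. (Wedge: Pb − Ps = 2.)
Quantity falls by |ΔQ| = |266 − 263| = 3.
DWL = ½ · t · |ΔQ| = ½ · 2 · 3 = 3.

Deadweight loss = 3.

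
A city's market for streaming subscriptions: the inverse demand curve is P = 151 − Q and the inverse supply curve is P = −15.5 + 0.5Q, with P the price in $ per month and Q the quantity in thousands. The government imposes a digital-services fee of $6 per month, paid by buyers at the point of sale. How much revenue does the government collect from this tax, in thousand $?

Tax revenue = $642 thousand.

Inverting to Q(P) form: Qd = 151 − P; Qs = 2P + 31.
Without the tax, 151 − P = 2P + 31 gives 3P = 120, so P* = $40 and Q* = 111.
With the tax collected from buyers, demand (in seller-price terms) shifts: Qd = 151 − (P + 6).
New equilibrium: buyers pay $44, sellers receive $38, Q = 107. (Wedge: Pb − Ps = 6.)
Revenue = t · Q = 6 · 107 = $642.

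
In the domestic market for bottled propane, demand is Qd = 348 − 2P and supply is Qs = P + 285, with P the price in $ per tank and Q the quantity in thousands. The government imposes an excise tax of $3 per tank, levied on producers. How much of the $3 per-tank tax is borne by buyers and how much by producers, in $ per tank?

Without the tax, 348 − 2P = P + 285 gives 3P = 63, so P* = $21 and Q* = 306.
With the tax collected from producers, supply shifts: Qs = (P − 3) + 285.
New equilibrium: buyers pay $22, producers receive $19, Q = 304. (Wedge: Pb − Ps = 3.)
Burden on buyers: $1; on producers: $2. (They sum to $3.)

Buyers bear $1 per tank; producers bear $2 per tank.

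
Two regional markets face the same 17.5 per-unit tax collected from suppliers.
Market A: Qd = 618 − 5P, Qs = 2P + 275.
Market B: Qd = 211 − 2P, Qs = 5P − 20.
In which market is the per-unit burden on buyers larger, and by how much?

Market B, by 7.5.

Market A: pre-tax P* = 49, Q* = 373; post-tax Q = 348; per-unit burden on buyers = 5.
Market B: pre-tax P* = 33, Q* = 145; post-tax Q = 120; per-unit burden on buyers = 12.5.
Difference: 5 vs 12.5 → market B is larger by 7.5.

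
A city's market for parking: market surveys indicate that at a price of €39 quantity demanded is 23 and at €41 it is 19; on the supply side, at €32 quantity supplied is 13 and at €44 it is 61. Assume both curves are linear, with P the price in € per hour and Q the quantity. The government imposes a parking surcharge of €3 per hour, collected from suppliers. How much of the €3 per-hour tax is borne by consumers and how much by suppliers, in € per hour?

Consumers bear €2 per hour; suppliers bear €1 per hour.

Demand slope: (19 − 23)/(41 − 39) = -2, so Qd = 101 − 2P.
Supply slope: (61 − 13)/(44 − 32) = 4, so Qs = 4P − 115.
Without the tax, 101 − 2P = 4P − 115 gives 6P = 216, so P* = €36 and Q* = 29.
With the tax collected from suppliers, supply shifts: Qs = 4(P − 3) − 115.
New equilibrium: consumers pay €38, suppliers receive €35, Q = 25. (Wedge: Pb − Ps = 3.)
Burden on consumers: €2; on suppliers: €1. (They sum to €3.)
The less price-elastic side of the market bears the larger share of a per-unit tax.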